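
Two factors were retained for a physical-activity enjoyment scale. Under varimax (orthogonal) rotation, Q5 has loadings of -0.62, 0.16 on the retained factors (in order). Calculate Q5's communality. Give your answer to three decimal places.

h² = (-0.62)² + 0.16² = 0.3844 + 0.0256 = 0.4100

0.410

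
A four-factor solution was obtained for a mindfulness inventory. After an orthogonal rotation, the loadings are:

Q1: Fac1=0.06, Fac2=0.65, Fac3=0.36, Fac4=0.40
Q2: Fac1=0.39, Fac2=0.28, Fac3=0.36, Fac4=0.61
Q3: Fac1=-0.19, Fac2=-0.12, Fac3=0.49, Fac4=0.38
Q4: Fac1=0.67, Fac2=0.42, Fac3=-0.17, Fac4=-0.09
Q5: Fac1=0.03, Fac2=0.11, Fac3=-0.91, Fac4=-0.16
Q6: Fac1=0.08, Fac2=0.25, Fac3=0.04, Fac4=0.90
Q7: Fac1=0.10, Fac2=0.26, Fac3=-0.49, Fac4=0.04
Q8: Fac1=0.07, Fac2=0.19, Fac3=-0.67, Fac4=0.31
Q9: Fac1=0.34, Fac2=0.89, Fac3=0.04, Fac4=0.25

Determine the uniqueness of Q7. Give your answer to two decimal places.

h² = 0.10² + 0.26² + (-0.49)² + 0.04² = 0.0100 + 0.0676 + 0.2401 + 0.0016 = 0.3193
Uniqueness u² = 1 − h² = 1 − 0.3193 = 0.6807

0.68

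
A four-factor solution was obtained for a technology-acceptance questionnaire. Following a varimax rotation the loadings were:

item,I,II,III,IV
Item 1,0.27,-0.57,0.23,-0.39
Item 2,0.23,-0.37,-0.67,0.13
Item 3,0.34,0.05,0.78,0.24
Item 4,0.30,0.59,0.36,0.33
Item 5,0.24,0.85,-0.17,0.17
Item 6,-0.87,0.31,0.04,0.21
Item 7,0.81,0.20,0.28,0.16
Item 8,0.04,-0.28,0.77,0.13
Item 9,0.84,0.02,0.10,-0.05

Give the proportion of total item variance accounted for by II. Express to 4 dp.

0.1944

SS loadings for II = (-0.57)² + (-0.37)² + 0.05² + 0.59² + 0.85² + 0.31² + 0.20² + (-0.28)² + 0.02² = 1.7498
Proportion of variance = 1.7498 / 9 = 0.1944.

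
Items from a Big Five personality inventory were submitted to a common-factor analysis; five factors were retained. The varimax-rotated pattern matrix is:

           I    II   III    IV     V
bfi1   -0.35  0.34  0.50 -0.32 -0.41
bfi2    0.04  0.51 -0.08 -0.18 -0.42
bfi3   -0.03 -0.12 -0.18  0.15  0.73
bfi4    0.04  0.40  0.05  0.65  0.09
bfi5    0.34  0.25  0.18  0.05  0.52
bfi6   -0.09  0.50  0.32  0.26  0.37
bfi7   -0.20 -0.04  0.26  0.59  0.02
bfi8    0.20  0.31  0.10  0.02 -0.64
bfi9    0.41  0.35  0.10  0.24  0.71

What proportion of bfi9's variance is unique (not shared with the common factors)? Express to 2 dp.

h² = 0.41² + 0.35² + 0.10² + 0.24² + 0.71² = 0.1681 + 0.1225 + 0.0100 + 0.0576 + 0.5041 = 0.8623
Uniqueness u² = 1 − h² = 1 − 0.8623 = 0.1377

0.14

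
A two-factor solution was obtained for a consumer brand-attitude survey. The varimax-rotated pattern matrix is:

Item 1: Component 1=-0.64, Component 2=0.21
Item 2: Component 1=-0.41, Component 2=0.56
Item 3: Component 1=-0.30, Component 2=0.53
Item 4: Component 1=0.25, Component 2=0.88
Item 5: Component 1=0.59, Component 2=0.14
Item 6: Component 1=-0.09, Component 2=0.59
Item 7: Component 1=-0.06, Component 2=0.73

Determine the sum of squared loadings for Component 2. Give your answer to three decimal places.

SS loadings for Component 2 = 0.21² + 0.56² + 0.53² + 0.88² + 0.14² + 0.59² + 0.73² = 0.0441 + 0.3136 + 0.2809 + 0.7744 + 0.0196 + 0.3481 + 0.5329 = 2.3136

2.314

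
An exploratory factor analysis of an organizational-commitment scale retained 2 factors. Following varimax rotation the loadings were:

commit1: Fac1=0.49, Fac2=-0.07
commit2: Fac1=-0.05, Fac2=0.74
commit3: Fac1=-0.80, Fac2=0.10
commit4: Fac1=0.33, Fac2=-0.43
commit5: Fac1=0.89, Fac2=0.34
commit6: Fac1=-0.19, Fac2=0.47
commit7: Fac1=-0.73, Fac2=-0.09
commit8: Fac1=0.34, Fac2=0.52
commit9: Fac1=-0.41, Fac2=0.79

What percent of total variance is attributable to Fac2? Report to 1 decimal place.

SS loadings for Fac2 = (-0.07)² + 0.74² + 0.10² + (-0.43)² + 0.34² + 0.47² + (-0.09)² + 0.52² + 0.79² = 1.9865
With 9 standardized items, total variance = 9. Proportion = 1.9865/9 = 0.2207 → 22.07%.

22.1%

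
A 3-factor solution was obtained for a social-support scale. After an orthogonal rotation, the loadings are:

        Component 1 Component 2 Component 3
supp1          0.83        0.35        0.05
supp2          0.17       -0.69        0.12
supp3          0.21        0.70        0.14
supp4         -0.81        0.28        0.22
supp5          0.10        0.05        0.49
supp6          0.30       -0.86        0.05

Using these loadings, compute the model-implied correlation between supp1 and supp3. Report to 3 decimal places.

r̂ = Σ λ_i·λ_j across factors = (0.83)(0.21) + (0.35)(0.70) + (0.05)(0.14)
  = +0.1743 +0.2450 +0.0070 = 0.4263

0.426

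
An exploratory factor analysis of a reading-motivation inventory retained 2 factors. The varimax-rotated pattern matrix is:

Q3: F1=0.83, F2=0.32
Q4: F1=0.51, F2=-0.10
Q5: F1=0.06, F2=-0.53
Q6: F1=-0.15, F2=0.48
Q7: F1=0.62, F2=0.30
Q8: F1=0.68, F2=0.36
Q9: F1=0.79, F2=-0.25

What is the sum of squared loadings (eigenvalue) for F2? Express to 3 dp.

0.906

SS loadings for F2 = 0.32² + (-0.10)² + (-0.53)² + 0.48² + 0.30² + 0.36² + (-0.25)² = 0.1024 + 0.0100 + 0.2809 + 0.2304 + 0.0900 + 0.1296 + 0.0625 = 0.9058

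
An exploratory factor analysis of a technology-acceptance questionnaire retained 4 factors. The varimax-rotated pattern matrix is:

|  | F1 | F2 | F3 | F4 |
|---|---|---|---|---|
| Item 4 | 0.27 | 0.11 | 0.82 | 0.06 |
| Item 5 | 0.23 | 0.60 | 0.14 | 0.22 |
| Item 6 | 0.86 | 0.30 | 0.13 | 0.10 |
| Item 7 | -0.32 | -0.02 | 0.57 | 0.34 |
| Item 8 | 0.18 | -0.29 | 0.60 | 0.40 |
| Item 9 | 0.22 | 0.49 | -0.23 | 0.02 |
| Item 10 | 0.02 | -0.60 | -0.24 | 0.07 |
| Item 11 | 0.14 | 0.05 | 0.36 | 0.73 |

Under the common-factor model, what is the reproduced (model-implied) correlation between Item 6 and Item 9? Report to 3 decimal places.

r̂ = Σ λ_i·λ_j across factors = (0.86)(0.22) + (0.30)(0.49) + (0.13)(-0.23) + (0.10)(0.02)
  = +0.1892 +0.1470 -0.0299 +0.0020 = 0.3083

0.308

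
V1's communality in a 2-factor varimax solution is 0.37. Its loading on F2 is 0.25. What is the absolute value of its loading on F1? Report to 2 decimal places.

Under orthogonal rotation h² = Σλ², so λ_F1² = h² − (0.0625) = 0.37 − 0.0625 = 0.3075.
|λ| = √0.3075 = 0.5545.

0.55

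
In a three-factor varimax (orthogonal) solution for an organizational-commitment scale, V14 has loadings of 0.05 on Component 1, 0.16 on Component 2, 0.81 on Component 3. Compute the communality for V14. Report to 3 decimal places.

h² = 0.05² + 0.16² + 0.81² = 0.0025 + 0.0256 + 0.6561 = 0.6842

0.684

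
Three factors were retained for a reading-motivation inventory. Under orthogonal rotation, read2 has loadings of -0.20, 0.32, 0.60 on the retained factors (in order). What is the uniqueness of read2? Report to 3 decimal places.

h² = (-0.20)² + 0.32² + 0.60² = 0.0400 + 0.1024 + 0.3600 = 0.5024
Uniqueness u² = 1 − h² = 1 − 0.5024 = 0.4976

0.498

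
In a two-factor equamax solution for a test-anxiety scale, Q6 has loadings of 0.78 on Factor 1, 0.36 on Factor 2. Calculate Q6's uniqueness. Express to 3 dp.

0.262

h² = 0.78² + 0.36² = 0.6084 + 0.1296 = 0.7380
Uniqueness u² = 1 − h² = 1 − 0.7380 = 0.2620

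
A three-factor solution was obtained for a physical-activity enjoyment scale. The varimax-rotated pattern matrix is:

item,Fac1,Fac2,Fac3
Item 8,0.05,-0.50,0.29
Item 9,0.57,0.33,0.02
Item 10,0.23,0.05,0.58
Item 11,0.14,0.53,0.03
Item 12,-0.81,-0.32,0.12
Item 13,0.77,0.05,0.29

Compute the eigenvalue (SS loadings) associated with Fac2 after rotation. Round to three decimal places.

SS loadings for Fac2 = (-0.50)² + 0.33² + 0.05² + 0.53² + (-0.32)² + 0.05² = 0.2500 + 0.1089 + 0.0025 + 0.2809 + 0.1024 + 0.0025 = 0.7472

0.747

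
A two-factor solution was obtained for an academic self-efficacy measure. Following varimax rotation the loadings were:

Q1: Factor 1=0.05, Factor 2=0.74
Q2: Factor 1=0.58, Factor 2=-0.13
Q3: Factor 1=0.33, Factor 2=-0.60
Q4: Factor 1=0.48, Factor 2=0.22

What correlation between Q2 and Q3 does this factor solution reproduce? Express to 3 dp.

r̂ = Σ λ_i·λ_j across factors = (0.58)(0.33) + (-0.13)(-0.60)
  = +0.1914 +0.0780 = 0.2694

0.269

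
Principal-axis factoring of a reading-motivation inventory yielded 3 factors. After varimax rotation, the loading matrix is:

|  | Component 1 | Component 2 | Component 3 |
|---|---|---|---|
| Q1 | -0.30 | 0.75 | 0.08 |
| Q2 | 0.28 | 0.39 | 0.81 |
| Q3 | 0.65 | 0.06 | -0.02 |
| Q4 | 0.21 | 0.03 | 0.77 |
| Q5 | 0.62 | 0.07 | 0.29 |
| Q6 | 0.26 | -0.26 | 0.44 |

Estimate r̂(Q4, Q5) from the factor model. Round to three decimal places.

r̂ = Σ λ_i·λ_j across factors = (0.21)(0.62) + (0.03)(0.07) + (0.77)(0.29)
  = +0.1302 +0.0021 +0.2233 = 0.3556

0.356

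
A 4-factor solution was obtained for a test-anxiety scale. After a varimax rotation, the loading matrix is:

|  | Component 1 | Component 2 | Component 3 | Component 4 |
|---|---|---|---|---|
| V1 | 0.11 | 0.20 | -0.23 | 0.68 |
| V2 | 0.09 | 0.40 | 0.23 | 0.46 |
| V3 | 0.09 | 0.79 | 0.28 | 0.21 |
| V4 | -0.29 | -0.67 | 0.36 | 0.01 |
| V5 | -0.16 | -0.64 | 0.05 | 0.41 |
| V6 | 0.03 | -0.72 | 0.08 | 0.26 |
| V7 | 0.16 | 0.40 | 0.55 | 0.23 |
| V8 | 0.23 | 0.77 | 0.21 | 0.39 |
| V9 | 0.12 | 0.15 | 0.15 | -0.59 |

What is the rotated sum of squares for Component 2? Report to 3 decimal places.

SS loadings for Component 2 = 0.20² + 0.40² + 0.79² + (-0.67)² + (-0.64)² + (-0.72)² + 0.40² + 0.77² + 0.15² = 0.0400 + 0.1600 + 0.6241 + 0.4489 + 0.4096 + 0.5184 + 0.1600 + 0.5929 + 0.0225 = 2.9764

2.976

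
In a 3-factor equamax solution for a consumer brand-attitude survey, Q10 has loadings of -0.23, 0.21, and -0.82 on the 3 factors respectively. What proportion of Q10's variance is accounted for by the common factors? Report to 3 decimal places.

h² = (-0.23)² + 0.21² + (-0.82)² = 0.0529 + 0.0441 + 0.6724 = 0.7694

0.769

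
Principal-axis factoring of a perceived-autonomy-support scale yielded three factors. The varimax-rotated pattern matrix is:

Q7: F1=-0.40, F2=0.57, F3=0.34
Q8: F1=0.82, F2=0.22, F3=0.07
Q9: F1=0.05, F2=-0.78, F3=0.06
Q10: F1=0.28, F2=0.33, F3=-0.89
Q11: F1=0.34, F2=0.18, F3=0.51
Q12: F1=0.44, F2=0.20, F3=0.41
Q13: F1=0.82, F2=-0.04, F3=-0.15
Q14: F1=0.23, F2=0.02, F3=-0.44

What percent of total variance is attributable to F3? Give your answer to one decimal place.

19.5%

SS loadings for F3 = 0.34² + 0.07² + 0.06² + (-0.89)² + 0.51² + 0.41² + (-0.15)² + (-0.44)² = 1.5605
With 8 standardized items, total variance = 8. Proportion = 1.5605/8 = 0.1951 → 19.51%.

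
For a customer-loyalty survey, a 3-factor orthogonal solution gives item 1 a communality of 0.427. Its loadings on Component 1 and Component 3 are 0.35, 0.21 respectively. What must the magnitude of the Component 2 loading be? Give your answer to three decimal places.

Under orthogonal rotation h² = Σλ², so λ_Component 2² = h² − (0.1666) = 0.427 − 0.1666 = 0.2604.
|λ| = √0.2604 = 0.5103.

0.510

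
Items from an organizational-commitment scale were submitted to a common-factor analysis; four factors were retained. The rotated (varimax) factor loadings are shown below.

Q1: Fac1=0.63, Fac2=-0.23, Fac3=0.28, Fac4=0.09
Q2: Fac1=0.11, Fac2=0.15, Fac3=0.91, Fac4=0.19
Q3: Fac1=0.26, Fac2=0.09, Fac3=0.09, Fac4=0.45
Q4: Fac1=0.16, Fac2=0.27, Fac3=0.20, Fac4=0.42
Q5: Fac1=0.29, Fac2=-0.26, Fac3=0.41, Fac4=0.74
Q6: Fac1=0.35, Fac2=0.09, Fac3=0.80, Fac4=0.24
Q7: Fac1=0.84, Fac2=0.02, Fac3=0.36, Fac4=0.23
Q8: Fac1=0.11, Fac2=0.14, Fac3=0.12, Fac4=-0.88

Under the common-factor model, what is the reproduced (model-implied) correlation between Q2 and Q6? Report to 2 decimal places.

0.83

r̂ = Σ λ_i·λ_j across factors = (0.11)(0.35) + (0.15)(0.09) + (0.91)(0.80) + (0.19)(0.24)
  = +0.0385 +0.0135 +0.7280 +0.0456 = 0.8256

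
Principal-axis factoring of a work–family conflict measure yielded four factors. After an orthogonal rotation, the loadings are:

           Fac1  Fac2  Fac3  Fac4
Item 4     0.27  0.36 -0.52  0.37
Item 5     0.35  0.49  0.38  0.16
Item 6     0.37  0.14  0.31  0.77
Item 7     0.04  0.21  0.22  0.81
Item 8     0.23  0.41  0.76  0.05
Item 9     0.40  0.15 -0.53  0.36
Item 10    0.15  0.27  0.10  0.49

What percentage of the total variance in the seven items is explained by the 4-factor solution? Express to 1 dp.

Communalities: 0.6098, 0.5326, 0.8455, 0.7502, 0.8011, 0.5930, 0.3455; Σh² = 4.4777.
Total variance with 7 standardized items is 7, so the solution explains 4.4777/7 = 0.6397 = 63.97%.

64.0%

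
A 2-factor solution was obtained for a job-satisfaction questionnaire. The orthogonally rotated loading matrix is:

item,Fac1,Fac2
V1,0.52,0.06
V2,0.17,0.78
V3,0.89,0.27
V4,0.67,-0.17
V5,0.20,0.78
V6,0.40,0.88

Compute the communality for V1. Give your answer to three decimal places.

h² = 0.52² + 0.06² = 0.2704 + 0.0036 = 0.2740

0.274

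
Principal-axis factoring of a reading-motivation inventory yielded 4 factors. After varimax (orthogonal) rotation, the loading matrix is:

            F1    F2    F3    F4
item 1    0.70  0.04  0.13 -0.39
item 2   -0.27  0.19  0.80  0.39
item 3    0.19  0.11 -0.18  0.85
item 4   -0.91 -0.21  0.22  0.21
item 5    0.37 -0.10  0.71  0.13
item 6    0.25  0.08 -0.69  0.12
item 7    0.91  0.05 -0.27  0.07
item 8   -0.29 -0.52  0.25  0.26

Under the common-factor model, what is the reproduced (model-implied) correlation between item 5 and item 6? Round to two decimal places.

r̂ = Σ λ_i·λ_j across factors = (0.37)(0.25) + (-0.10)(0.08) + (0.71)(-0.69) + (0.13)(0.12)
  = +0.0925 -0.0080 -0.4899 +0.0156 = -0.3898

-0.39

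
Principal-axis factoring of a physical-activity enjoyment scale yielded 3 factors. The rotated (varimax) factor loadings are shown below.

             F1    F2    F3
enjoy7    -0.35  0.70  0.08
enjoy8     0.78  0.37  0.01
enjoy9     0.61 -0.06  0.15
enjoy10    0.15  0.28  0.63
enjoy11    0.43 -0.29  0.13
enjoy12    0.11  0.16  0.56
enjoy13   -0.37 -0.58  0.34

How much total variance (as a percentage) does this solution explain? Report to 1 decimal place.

49.8%

Communalities: 0.6189, 0.7454, 0.3982, 0.4978, 0.2859, 0.3513, 0.5889; Σh² = 3.4864.
Total variance with 7 standardized items is 7, so the solution explains 3.4864/7 = 0.4981 = 49.81%.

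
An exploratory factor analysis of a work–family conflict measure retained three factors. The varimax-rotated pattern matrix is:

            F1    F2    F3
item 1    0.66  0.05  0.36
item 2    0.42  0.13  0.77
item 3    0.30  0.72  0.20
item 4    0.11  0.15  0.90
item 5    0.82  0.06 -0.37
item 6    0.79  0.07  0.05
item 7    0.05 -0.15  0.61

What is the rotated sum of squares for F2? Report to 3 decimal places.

0.591

SS loadings for F2 = 0.05² + 0.13² + 0.72² + 0.15² + 0.06² + 0.07² + (-0.15)² = 0.0025 + 0.0169 + 0.5184 + 0.0225 + 0.0036 + 0.0049 + 0.0225 = 0.5913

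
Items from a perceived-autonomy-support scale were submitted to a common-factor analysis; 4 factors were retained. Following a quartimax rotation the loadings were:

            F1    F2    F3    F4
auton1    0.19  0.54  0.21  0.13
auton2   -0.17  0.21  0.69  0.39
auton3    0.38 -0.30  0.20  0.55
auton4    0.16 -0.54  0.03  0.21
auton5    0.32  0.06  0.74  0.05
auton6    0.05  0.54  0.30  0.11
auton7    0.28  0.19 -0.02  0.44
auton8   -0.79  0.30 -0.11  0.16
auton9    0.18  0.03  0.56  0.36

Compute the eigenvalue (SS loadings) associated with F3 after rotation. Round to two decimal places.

SS loadings for F3 = 0.21² + 0.69² + 0.20² + 0.03² + 0.74² + 0.30² + (-0.02)² + (-0.11)² + 0.56² = 0.0441 + 0.4761 + 0.0400 + 0.0009 + 0.5476 + 0.0900 + 0.0004 + 0.0121 + 0.3136 = 1.5248

1.52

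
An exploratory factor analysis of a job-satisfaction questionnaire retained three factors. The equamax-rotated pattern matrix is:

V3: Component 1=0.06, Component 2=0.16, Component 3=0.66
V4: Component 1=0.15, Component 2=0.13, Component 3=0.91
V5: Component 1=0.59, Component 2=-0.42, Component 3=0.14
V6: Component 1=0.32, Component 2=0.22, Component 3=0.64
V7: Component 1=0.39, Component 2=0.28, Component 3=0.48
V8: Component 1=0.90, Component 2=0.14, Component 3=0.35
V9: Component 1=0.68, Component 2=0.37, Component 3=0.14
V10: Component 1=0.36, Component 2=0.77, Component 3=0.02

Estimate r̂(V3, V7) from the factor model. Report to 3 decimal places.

0.385

r̂ = Σ λ_i·λ_j across factors = (0.06)(0.39) + (0.16)(0.28) + (0.66)(0.48)
  = +0.0234 +0.0448 +0.3168 = 0.3850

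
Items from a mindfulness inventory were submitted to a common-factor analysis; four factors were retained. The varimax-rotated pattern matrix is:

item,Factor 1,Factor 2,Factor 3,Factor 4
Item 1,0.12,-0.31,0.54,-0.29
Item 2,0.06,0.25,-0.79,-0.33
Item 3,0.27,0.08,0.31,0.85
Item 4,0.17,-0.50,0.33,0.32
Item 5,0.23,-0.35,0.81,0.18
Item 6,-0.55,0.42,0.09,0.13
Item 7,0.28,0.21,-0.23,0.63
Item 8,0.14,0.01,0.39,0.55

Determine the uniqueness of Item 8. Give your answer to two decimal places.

0.53

h² = 0.14² + 0.01² + 0.39² + 0.55² = 0.0196 + 0.0001 + 0.1521 + 0.3025 = 0.4743
Uniqueness u² = 1 − h² = 1 − 0.4743 = 0.5257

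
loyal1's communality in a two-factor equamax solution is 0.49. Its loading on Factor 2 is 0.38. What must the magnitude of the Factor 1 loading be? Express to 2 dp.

0.59

Under orthogonal rotation h² = Σλ², so λ_Factor 1² = h² − (0.1444) = 0.49 − 0.1444 = 0.3456.
|λ| = √0.3456 = 0.5879.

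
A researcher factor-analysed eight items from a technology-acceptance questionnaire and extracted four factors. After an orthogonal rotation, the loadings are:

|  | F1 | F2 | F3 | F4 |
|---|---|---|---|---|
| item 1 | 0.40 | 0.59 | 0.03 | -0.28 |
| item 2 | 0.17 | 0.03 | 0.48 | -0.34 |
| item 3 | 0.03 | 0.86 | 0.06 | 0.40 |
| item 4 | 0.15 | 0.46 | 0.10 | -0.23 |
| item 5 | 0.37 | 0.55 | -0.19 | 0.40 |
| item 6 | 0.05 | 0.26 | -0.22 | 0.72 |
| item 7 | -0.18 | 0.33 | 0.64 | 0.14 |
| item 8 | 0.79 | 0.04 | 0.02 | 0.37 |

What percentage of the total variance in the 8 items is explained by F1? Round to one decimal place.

12.6%

SS loadings for F1 = 0.40² + 0.17² + 0.03² + 0.15² + 0.37² + 0.05² + (-0.18)² + 0.79² = 1.0082
With 8 standardized items, total variance = 8. Proportion = 1.0082/8 = 0.1260 → 12.60%.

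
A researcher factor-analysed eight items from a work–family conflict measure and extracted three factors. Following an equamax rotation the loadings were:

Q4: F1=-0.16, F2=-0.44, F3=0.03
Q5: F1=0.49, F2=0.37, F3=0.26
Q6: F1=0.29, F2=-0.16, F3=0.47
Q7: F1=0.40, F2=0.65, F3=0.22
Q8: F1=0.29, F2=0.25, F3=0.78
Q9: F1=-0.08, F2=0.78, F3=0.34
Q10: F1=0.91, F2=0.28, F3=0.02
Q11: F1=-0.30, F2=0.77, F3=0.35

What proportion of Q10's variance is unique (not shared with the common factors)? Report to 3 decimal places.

0.093

h² = 0.91² + 0.28² + 0.02² = 0.8281 + 0.0784 + 0.0004 = 0.9069
Uniqueness u² = 1 − h² = 1 − 0.9069 = 0.0931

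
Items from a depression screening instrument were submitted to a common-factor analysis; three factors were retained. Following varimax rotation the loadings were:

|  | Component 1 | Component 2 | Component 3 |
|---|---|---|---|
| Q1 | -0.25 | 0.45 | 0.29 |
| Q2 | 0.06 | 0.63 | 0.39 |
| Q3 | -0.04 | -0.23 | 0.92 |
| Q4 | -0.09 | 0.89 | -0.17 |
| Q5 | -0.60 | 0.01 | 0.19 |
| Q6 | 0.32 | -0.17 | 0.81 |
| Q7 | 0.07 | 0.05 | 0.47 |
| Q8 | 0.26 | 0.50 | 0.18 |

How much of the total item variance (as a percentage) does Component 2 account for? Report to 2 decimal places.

21.57%

SS loadings for Component 2 = 0.45² + 0.63² + (-0.23)² + 0.89² + 0.01² + (-0.17)² + 0.05² + 0.50² = 1.7259
With 8 standardized items, total variance = 8. Proportion = 1.7259/8 = 0.2157 → 21.57%.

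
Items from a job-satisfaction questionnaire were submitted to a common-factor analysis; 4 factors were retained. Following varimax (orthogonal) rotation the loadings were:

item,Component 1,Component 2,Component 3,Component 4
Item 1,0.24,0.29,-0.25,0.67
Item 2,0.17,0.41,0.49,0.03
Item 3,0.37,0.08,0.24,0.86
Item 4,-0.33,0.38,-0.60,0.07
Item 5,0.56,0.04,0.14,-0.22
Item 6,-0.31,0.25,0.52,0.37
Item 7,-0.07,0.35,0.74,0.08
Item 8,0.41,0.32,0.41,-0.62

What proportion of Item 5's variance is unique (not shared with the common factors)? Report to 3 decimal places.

0.617

h² = 0.56² + 0.04² + 0.14² + (-0.22)² = 0.3136 + 0.0016 + 0.0196 + 0.0484 = 0.3832
Uniqueness u² = 1 − h² = 1 − 0.3832 = 0.6168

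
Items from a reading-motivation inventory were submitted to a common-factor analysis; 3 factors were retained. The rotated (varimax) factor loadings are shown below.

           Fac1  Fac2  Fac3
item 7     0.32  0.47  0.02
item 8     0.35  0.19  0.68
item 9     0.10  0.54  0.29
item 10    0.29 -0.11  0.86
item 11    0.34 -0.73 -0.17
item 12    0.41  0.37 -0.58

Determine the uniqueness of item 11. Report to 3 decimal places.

h² = 0.34² + (-0.73)² + (-0.17)² = 0.1156 + 0.5329 + 0.0289 = 0.6774
Uniqueness u² = 1 − h² = 1 − 0.6774 = 0.3226

0.323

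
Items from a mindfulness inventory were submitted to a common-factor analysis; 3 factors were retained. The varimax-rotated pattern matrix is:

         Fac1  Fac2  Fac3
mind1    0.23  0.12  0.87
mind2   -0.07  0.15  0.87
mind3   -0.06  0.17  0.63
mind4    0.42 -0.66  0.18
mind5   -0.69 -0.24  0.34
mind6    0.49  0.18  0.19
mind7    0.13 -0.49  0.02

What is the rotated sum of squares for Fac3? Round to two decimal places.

2.10

SS loadings for Fac3 = 0.87² + 0.87² + 0.63² + 0.18² + 0.34² + 0.19² + 0.02² = 0.7569 + 0.7569 + 0.3969 + 0.0324 + 0.1156 + 0.0361 + 0.0004 = 2.0952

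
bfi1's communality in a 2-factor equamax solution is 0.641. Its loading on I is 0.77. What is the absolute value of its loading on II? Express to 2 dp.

0.22

Under orthogonal rotation h² = Σλ², so λ_II² = h² − (0.5929) = 0.641 − 0.5929 = 0.0481.
|λ| = √0.0481 = 0.2193.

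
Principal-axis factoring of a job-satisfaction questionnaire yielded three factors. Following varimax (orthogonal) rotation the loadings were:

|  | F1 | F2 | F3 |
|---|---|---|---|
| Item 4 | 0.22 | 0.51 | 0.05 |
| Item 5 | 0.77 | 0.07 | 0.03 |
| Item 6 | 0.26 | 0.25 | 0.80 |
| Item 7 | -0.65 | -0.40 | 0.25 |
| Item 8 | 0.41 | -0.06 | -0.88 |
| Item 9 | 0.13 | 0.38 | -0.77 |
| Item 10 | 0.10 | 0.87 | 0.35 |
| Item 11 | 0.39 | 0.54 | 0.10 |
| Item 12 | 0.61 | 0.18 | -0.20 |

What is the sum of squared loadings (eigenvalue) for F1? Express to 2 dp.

SS loadings for F1 = 0.22² + 0.77² + 0.26² + (-0.65)² + 0.41² + 0.13² + 0.10² + 0.39² + 0.61² = 0.0484 + 0.5929 + 0.0676 + 0.4225 + 0.1681 + 0.0169 + 0.0100 + 0.1521 + 0.3721 = 1.8506

1.85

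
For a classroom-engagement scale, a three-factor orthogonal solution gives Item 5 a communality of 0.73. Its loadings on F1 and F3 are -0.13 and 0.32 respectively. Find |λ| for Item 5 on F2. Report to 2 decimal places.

0.78

Under orthogonal rotation h² = Σλ², so λ_F2² = h² − (0.1193) = 0.73 − 0.1193 = 0.6107.
|λ| = √0.6107 = 0.7815.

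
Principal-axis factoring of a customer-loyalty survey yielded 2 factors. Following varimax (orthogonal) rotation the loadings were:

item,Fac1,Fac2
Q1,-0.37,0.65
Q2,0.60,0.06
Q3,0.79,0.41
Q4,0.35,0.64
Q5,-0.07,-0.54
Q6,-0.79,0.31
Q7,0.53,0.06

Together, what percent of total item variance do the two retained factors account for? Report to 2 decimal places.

SS loadings by factor: 2.1534, 1.3951; total = 3.5485.
Total variance with 7 standardized items is 7, so the solution explains 3.5485/7 = 0.5069 = 50.69%.

50.69%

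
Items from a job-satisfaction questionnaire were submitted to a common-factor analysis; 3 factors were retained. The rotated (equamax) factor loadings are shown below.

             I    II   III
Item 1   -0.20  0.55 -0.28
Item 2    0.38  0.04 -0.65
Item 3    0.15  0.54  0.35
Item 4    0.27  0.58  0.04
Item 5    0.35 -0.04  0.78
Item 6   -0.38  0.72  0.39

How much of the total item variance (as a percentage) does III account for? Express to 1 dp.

23.1%

SS loadings for III = (-0.28)² + (-0.65)² + 0.35² + 0.04² + 0.78² + 0.39² = 1.3855
With 6 standardized items, total variance = 6. Proportion = 1.3855/6 = 0.2309 → 23.09%.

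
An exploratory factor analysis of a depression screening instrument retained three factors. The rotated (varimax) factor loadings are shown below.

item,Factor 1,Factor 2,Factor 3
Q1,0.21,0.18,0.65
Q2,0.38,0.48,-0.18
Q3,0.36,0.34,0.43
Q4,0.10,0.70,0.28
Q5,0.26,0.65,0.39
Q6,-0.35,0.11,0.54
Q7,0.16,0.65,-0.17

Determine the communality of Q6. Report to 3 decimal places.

h² = (-0.35)² + 0.11² + 0.54² = 0.1225 + 0.0121 + 0.2916 = 0.4262

0.426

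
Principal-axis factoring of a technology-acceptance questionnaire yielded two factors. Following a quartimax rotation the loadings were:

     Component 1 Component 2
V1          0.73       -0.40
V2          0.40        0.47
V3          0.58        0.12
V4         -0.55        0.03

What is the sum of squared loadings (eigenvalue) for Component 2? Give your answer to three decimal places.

SS loadings for Component 2 = (-0.40)² + 0.47² + 0.12² + 0.03² = 0.1600 + 0.2209 + 0.0144 + 0.0009 = 0.3962

0.396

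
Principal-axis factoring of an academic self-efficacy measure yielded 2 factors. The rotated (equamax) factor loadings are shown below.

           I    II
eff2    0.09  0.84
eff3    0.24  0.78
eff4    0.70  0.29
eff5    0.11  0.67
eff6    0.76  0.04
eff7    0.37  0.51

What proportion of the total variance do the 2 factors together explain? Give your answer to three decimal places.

Communalities: 0.7137, 0.6660, 0.5741, 0.4610, 0.5792, 0.3970; Σh² = 3.3910.
Total variance with 6 standardized items is 6, so the solution explains 3.3910/6 = 0.5652.

0.565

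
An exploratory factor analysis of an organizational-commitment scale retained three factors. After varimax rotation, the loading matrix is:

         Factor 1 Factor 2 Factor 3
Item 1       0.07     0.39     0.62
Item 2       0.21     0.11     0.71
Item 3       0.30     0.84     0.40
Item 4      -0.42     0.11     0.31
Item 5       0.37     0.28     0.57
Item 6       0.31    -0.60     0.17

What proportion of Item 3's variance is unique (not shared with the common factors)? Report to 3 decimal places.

0.044

h² = 0.30² + 0.84² + 0.40² = 0.0900 + 0.7056 + 0.1600 = 0.9556
Uniqueness u² = 1 − h² = 1 − 0.9556 = 0.0444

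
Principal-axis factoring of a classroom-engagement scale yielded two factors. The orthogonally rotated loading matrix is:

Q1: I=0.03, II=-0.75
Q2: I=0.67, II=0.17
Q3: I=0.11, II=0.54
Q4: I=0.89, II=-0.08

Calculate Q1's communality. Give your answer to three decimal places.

h² = 0.03² + (-0.75)² = 0.0009 + 0.5625 = 0.5634

0.563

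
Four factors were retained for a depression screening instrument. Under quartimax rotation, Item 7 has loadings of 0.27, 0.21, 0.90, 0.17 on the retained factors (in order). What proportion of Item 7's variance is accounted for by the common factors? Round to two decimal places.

h² = 0.27² + 0.21² + 0.90² + 0.17² = 0.0729 + 0.0441 + 0.8100 + 0.0289 = 0.9559

0.96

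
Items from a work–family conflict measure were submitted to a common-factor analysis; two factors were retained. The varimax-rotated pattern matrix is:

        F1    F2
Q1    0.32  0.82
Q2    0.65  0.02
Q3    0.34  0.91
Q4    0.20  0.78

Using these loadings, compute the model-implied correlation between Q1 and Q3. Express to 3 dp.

r̂ = Σ λ_i·λ_j across factors = (0.32)(0.34) + (0.82)(0.91)
  = +0.1088 +0.7462 = 0.8550

0.855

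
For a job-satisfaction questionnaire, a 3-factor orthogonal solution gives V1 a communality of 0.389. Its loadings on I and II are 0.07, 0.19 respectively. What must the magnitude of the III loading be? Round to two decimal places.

0.59

Under orthogonal rotation h² = Σλ², so λ_III² = h² − (0.0410) = 0.389 − 0.0410 = 0.3480.
|λ| = √0.3480 = 0.5899.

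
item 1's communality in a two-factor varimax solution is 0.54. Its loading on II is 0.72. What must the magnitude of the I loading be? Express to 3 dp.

Under orthogonal rotation h² = Σλ², so λ_I² = h² − (0.5184) = 0.54 − 0.5184 = 0.0216.
|λ| = √0.0216 = 0.1470.

0.147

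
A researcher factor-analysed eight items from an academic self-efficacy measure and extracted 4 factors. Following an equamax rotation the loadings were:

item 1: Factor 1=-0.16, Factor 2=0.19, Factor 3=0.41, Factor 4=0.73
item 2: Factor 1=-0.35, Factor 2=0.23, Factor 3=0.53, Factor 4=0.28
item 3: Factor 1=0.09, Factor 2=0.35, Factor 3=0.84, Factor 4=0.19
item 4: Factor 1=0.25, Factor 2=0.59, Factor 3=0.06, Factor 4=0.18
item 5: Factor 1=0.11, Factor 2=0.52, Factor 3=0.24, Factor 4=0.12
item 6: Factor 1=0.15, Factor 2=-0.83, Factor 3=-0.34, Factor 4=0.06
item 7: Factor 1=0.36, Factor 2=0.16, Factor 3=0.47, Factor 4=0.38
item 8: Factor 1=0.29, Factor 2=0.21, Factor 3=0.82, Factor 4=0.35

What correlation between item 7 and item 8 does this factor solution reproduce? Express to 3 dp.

0.656

r̂ = Σ λ_i·λ_j across factors = (0.36)(0.29) + (0.16)(0.21) + (0.47)(0.82) + (0.38)(0.35)
  = +0.1044 +0.0336 +0.3854 +0.1330 = 0.6564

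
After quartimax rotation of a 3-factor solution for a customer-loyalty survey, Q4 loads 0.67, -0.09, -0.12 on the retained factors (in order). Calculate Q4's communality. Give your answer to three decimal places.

h² = 0.67² + (-0.09)² + (-0.12)² = 0.4489 + 0.0081 + 0.0144 = 0.4714

0.471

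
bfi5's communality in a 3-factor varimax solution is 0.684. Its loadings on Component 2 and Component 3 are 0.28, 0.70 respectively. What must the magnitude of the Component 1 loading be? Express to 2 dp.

0.34

Under orthogonal rotation h² = Σλ², so λ_Component 1² = h² − (0.5684) = 0.684 − 0.5684 = 0.1156.
|λ| = √0.1156 = 0.3400.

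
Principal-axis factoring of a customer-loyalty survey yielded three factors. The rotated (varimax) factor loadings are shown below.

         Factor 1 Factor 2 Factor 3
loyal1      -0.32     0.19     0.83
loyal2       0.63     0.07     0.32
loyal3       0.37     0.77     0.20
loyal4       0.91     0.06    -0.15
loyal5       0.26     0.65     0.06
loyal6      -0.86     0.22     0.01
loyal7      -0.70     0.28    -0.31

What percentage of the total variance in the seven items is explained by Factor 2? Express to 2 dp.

16.95%

SS loadings for Factor 2 = 0.19² + 0.07² + 0.77² + 0.06² + 0.65² + 0.22² + 0.28² = 1.1868
With 7 standardized items, total variance = 7. Proportion = 1.1868/7 = 0.1695 → 16.95%.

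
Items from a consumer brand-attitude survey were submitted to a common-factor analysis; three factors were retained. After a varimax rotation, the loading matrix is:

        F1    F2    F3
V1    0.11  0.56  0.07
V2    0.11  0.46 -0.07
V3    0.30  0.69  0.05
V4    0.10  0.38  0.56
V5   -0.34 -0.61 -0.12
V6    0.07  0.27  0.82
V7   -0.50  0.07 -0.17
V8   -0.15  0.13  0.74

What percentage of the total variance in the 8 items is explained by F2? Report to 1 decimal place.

SS loadings for F2 = 0.56² + 0.46² + 0.69² + 0.38² + (-0.61)² + 0.27² + 0.07² + 0.13² = 1.6125
With 8 standardized items, total variance = 8. Proportion = 1.6125/8 = 0.2016 → 20.16%.

20.2%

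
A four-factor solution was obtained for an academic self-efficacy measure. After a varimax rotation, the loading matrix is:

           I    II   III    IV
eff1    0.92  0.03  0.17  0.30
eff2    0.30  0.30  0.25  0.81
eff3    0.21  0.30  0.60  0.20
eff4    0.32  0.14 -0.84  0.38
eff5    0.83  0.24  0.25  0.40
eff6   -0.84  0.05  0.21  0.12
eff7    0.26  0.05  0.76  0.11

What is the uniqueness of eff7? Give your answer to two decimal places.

0.34

h² = 0.26² + 0.05² + 0.76² + 0.11² = 0.0676 + 0.0025 + 0.5776 + 0.0121 = 0.6598
Uniqueness u² = 1 − h² = 1 − 0.6598 = 0.3402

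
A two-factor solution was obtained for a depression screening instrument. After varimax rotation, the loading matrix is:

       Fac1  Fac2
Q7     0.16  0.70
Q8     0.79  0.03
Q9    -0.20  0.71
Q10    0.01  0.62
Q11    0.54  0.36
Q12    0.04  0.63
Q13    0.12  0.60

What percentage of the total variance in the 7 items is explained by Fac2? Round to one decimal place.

32.4%

SS loadings for Fac2 = 0.70² + 0.03² + 0.71² + 0.62² + 0.36² + 0.63² + 0.60² = 2.2659
With 7 standardized items, total variance = 7. Proportion = 2.2659/7 = 0.3237 → 32.37%.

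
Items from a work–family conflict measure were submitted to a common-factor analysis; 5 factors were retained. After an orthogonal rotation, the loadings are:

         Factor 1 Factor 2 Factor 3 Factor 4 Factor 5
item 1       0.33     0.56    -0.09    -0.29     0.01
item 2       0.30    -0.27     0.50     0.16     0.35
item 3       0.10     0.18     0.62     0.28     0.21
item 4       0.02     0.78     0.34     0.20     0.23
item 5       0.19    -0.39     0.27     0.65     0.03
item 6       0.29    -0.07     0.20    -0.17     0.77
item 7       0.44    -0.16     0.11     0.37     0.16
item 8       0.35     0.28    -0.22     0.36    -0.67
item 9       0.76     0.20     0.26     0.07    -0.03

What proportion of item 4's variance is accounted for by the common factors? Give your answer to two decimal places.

h² = 0.02² + 0.78² + 0.34² + 0.20² + 0.23² = 0.0004 + 0.6084 + 0.1156 + 0.0400 + 0.0529 = 0.8173

0.82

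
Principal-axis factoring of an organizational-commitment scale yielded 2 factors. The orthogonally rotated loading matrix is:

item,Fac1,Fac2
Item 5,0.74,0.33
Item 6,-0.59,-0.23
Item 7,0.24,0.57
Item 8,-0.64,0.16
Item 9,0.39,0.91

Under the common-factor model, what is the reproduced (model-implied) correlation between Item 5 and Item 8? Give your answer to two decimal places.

-0.42

r̂ = Σ λ_i·λ_j across factors = (0.74)(-0.64) + (0.33)(0.16)
  = -0.4736 +0.0528 = -0.4208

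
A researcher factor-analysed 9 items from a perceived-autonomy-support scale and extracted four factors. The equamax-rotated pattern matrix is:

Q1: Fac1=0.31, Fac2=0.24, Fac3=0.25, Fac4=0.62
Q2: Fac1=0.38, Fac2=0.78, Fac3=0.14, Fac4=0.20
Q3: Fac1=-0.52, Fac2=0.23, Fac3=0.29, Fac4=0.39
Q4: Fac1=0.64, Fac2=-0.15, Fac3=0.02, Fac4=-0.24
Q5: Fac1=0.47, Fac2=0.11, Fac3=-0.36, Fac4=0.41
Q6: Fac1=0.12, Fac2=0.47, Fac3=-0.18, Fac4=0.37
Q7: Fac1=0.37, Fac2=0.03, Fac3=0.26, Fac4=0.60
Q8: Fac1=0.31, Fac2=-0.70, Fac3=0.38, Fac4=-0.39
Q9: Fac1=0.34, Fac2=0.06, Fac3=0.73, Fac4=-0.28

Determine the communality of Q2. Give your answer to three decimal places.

0.812

h² = 0.38² + 0.78² + 0.14² + 0.20² = 0.1444 + 0.6084 + 0.0196 + 0.0400 = 0.8124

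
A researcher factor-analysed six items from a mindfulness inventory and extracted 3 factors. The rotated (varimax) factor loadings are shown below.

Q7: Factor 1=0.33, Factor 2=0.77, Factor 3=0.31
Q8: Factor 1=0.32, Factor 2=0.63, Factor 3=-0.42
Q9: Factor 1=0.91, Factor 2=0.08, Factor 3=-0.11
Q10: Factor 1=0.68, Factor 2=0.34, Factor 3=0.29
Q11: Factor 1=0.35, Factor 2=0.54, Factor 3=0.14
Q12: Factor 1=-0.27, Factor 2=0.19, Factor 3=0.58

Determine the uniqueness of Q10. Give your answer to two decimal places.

h² = 0.68² + 0.34² + 0.29² = 0.4624 + 0.1156 + 0.0841 = 0.6621
Uniqueness u² = 1 − h² = 1 − 0.6621 = 0.3379

0.34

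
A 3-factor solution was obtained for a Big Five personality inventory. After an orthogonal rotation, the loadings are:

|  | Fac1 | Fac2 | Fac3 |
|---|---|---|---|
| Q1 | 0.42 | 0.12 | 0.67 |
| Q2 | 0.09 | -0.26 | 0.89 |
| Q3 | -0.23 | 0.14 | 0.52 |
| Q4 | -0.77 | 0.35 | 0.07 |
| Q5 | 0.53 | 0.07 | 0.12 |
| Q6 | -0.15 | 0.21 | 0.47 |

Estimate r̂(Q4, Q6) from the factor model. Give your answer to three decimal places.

0.222

r̂ = Σ λ_i·λ_j across factors = (-0.77)(-0.15) + (0.35)(0.21) + (0.07)(0.47)
  = +0.1155 +0.0735 +0.0329 = 0.2219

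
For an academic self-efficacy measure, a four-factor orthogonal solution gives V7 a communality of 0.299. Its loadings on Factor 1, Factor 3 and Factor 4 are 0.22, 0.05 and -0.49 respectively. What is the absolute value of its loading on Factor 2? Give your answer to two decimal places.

Under orthogonal rotation h² = Σλ², so λ_Factor 2² = h² − (0.2910) = 0.299 − 0.2910 = 0.0080.
|λ| = √0.0080 = 0.0894.

0.09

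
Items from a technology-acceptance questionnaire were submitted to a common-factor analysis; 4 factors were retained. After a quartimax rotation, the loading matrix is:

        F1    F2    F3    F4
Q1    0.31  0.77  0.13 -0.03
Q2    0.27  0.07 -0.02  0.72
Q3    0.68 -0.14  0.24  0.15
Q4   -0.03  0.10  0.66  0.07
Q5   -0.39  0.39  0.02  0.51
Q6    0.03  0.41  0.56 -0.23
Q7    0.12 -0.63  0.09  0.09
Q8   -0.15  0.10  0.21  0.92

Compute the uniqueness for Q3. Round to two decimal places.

h² = 0.68² + (-0.14)² + 0.24² + 0.15² = 0.4624 + 0.0196 + 0.0576 + 0.0225 = 0.5621
Uniqueness u² = 1 − h² = 1 − 0.5621 = 0.4379

0.44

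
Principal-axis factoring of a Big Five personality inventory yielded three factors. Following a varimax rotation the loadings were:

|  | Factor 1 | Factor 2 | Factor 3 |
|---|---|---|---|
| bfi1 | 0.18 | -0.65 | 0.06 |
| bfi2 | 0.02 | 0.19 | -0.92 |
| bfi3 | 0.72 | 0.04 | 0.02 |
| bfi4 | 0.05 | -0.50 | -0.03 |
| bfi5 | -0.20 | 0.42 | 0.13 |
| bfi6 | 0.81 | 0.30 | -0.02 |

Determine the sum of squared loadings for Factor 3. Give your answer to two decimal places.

SS loadings for Factor 3 = 0.06² + (-0.92)² + 0.02² + (-0.03)² + 0.13² + (-0.02)² = 0.0036 + 0.8464 + 0.0004 + 0.0009 + 0.0169 + 0.0004 = 0.8686

0.87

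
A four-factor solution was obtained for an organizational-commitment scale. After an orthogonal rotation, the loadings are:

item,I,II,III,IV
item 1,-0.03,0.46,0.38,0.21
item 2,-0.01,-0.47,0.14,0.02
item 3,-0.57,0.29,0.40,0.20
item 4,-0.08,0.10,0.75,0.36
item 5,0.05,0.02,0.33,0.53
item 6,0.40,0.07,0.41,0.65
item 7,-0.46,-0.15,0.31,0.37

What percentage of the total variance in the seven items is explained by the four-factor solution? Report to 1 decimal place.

51.1%

Communalities: 0.4010, 0.2410, 0.6090, 0.7085, 0.3927, 0.7555, 0.4671; Σh² = 3.5748.
Total variance with 7 standardized items is 7, so the solution explains 3.5748/7 = 0.5107 = 51.07%.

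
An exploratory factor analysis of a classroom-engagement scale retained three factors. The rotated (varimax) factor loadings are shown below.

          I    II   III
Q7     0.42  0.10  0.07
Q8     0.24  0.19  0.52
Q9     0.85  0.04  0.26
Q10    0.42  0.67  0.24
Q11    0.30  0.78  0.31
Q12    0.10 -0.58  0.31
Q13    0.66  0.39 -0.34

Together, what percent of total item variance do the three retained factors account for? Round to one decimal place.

SS loadings by factor: 1.6685, 1.5935, 0.7083; total = 3.9703.
Total variance with 7 standardized items is 7, so the solution explains 3.9703/7 = 0.5672 = 56.72%.

56.7%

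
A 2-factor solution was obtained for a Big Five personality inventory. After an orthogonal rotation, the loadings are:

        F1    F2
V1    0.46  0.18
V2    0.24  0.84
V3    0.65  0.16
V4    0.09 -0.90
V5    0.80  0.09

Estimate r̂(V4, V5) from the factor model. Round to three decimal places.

r̂ = Σ λ_i·λ_j across factors = (0.09)(0.80) + (-0.90)(0.09)
  = +0.0720 -0.0810 = -0.0090

-0.009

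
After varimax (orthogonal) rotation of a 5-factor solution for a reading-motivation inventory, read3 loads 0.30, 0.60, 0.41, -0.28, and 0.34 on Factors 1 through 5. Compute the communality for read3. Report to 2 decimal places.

h² = 0.30² + 0.60² + 0.41² + (-0.28)² + 0.34² = 0.0900 + 0.3600 + 0.1681 + 0.0784 + 0.1156 = 0.8121

0.81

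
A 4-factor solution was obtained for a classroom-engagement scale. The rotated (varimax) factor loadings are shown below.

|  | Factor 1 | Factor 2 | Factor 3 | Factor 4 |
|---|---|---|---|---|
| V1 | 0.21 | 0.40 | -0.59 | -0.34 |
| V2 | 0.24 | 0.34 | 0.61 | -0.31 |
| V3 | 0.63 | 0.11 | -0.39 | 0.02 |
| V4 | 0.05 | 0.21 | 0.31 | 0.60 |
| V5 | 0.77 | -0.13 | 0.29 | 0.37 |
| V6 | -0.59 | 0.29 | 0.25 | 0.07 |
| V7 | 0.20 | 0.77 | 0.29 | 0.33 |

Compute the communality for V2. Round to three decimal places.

h² = 0.24² + 0.34² + 0.61² + (-0.31)² = 0.0576 + 0.1156 + 0.3721 + 0.0961 = 0.6414

0.641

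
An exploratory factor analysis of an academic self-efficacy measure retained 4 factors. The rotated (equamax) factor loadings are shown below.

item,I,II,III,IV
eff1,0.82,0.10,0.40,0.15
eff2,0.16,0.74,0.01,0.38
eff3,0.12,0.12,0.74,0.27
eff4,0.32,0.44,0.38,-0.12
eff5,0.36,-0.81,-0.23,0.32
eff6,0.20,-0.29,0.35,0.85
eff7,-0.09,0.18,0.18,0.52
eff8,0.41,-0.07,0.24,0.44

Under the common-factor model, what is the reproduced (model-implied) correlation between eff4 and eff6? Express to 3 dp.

-0.033

r̂ = Σ λ_i·λ_j across factors = (0.32)(0.20) + (0.44)(-0.29) + (0.38)(0.35) + (-0.12)(0.85)
  = +0.0640 -0.1276 +0.1330 -0.1020 = -0.0326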